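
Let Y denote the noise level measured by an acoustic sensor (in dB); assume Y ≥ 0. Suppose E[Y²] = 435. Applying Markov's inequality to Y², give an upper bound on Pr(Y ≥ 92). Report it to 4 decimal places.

Since Y ≥ 0, the event {Y ≥ 92} is the same as {Y² ≥ 8464}.
Markov's inequality applied to Y² gives Pr(Y² ≥ 8464) ≤ E[Y²]/8464 = 435/8464 = 0.0514.

0.0514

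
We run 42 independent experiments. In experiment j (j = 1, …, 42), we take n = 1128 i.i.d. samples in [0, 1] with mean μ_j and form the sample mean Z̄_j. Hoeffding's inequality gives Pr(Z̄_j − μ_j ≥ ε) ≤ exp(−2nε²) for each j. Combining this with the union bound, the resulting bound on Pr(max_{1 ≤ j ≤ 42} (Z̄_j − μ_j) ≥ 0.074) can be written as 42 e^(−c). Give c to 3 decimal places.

Union bound over the 42 events: Pr(max_{1 ≤ j ≤ 42} (Z̄_j − μ_j) ≥ 0.074) ≤ 42·exp(−2nε²) = 42 exp(−2·1128·0.074²).
So c = 2·1128·0.074² = 12.3539.

12.354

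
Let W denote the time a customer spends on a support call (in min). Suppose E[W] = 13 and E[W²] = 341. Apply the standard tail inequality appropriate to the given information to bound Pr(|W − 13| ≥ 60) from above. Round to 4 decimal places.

0.0478

The first two moments determine the variance, so Chebyshev's inequality is the sharpest standard bound available.
Var(W) = E[W²] − (E[W])² = 341 − 169 = 172.
Chebyshev's inequality: Pr(|W − μ| ≥ t) ≤ Var(W)/t² = 172/3600 = 0.0478.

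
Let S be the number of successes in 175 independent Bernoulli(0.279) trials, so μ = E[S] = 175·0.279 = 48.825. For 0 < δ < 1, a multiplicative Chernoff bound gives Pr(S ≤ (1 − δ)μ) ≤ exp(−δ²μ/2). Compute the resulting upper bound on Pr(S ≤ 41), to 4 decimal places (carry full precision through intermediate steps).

0.5342

Write 41 = (1 − δ)μ, so δ = 1 − 41/48.825 = 0.1602663…
Then the exponent is δ²μ/2 = (μ − 41)²/(2μ) = 0.627042.
Bound = exp(−0.627042) = 0.53417.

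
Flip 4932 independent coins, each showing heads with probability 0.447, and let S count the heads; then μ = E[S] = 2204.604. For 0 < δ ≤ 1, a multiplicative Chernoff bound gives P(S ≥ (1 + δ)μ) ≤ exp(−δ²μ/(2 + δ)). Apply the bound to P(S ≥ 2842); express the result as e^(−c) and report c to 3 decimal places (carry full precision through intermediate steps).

80.504

Write 2842 = (1 + δ)μ, so δ = 2842/2204.604 − 1 = 0.2891204…
Then the exponent is δ²μ/(2 + δ) = (2842 − μ)² / (μ·(2 + δ)) = 80.504367.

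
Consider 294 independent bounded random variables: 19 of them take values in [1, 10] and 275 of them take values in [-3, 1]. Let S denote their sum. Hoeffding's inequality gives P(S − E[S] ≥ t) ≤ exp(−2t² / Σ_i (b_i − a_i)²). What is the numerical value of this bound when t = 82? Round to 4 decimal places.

0.1039

Σ(b_i − a_i)² = 19·9² + 275·4² = 5939.
Exponent = 2·82² / 5939 = 2.26435.
Bound = exp(−2.26435) = 0.10390.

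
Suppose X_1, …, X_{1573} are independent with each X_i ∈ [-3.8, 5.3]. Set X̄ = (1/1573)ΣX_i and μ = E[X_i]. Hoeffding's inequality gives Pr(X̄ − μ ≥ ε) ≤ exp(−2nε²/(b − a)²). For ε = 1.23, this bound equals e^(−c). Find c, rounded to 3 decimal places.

c = 2nε²/(b − a)² = 2·1573·1.23² / 9.1² = 57.4759.

57.476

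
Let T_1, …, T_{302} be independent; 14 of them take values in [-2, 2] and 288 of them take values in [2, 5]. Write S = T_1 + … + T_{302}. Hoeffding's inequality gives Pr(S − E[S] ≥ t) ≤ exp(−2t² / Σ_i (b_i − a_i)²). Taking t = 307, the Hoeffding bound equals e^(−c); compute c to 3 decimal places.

Σ(b_i − a_i)² = 14·4² + 288·3² = 2816.
c = 2t² / 2816 = 2·307² / 2816 = 66.9382.

66.938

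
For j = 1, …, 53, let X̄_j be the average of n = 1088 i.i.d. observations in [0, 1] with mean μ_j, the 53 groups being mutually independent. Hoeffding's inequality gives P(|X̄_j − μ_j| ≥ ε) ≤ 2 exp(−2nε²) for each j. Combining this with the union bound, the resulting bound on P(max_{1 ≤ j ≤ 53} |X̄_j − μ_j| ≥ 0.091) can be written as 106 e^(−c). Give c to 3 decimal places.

18.019

Union bound over the 53 events: P(max_{1 ≤ j ≤ 53} |X̄_j − μ_j| ≥ 0.091) ≤ 53·2·exp(−2nε²) = 106 exp(−2·1088·0.091²).
So c = 2·1088·0.091² = 18.0195.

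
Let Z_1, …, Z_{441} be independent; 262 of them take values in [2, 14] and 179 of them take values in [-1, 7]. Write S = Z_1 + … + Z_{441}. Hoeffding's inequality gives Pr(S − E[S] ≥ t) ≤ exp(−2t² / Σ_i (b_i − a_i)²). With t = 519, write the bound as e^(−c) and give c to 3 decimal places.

10.953

Σ(b_i − a_i)² = 262·12² + 179·8² = 49184.
c = 2t² / 49184 = 2·519² / 49184 = 10.9532.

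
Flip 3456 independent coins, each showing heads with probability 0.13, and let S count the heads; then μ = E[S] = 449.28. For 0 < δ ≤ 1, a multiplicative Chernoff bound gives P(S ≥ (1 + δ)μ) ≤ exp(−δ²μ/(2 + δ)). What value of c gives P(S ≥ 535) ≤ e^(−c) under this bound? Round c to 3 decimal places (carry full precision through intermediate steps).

7.465

Write 535 = (1 + δ)μ, so δ = 535/449.28 − 1 = 0.1907942…
Then the exponent is δ²μ/(2 + δ) = (535 − μ)² / (μ·(2 + δ)) = 7.465272.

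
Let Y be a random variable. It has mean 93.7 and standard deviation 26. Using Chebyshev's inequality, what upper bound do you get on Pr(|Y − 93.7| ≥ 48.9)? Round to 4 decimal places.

Chebyshev: Pr(|Y − μ| ≥ t) ≤ Var(Y)/t².
Var(Y) = σ² = 26² = 676.
Bound = 676 / 2391.21 = 0.2827.

0.2827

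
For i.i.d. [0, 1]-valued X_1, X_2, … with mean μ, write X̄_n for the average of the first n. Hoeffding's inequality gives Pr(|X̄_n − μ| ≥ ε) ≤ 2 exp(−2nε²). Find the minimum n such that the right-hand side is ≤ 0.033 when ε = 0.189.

58

Require 2·exp(−2nε²) ≤ 0.033, i.e. 2nε² ≥ ln(2/0.033) = 4.104395.
So n ≥ 4.104395 / (2·0.189²) = 57.451.
The smallest integer n is 58.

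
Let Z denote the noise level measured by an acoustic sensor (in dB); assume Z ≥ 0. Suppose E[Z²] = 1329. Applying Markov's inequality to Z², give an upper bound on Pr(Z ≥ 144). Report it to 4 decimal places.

0.0641

Since Z ≥ 0, the event {Z ≥ 144} is the same as {Z² ≥ 20736}.
Markov's inequality applied to Z² gives Pr(Z² ≥ 20736) ≤ E[Z²]/20736 = 1329/20736 = 0.0641.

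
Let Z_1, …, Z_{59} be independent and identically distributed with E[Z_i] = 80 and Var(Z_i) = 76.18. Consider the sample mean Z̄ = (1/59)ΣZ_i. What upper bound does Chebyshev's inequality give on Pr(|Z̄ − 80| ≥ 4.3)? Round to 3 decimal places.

0.070

Var(Z̄) = Var(Z_i)/n = 76.18/59 = 1.2912.
Chebyshev: Pr(|Z̄ − 80| ≥ 4.3) ≤ Var(Z̄)/(4.3)² = 76.18/(59·4.3²) = 0.0698.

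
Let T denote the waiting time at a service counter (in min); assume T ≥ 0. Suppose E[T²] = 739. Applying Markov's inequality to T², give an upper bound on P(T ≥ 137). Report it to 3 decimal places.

0.039

Since T ≥ 0, the event {T ≥ 137} is the same as {T² ≥ 18769}.
Markov's inequality applied to T² gives P(T² ≥ 18769) ≤ E[T²]/18769 = 739/18769 = 0.0394.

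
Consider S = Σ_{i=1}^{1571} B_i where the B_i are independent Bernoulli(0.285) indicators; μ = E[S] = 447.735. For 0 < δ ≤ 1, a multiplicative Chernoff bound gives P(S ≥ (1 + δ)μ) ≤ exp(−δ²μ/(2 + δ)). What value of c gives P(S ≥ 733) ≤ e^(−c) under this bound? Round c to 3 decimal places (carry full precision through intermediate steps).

68.920

Write 733 = (1 + δ)μ, so δ = 733/447.735 − 1 = 0.6371291…
Then the exponent is δ²μ/(2 + δ) = (733 − μ)² / (μ·(2 + δ)) = 68.919885.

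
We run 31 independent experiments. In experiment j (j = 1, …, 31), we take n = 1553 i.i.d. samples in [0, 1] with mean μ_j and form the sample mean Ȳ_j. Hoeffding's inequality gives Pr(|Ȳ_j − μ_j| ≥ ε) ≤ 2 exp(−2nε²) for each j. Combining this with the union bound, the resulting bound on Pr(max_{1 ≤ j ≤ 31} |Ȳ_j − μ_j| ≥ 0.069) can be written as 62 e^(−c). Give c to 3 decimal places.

14.788

Union bound over the 31 events: Pr(max_{1 ≤ j ≤ 31} |Ȳ_j − μ_j| ≥ 0.069) ≤ 31·2·exp(−2nε²) = 62 exp(−2·1553·0.069²).
So c = 2·1553·0.069² = 14.7877.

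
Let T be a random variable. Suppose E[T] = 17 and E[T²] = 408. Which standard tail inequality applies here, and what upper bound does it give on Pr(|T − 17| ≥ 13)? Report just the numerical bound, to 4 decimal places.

The first two moments determine the variance, so Chebyshev's inequality is the sharpest standard bound available.
Var(T) = E[T²] − (E[T])² = 408 − 289 = 119.
Chebyshev's inequality: Pr(|T − μ| ≥ t) ≤ Var(T)/t² = 119/169 = 0.7041.

0.7041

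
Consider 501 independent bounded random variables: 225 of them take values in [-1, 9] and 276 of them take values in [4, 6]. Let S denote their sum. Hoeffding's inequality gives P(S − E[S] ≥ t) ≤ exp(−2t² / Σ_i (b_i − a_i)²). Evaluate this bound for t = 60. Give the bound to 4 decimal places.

Σ(b_i − a_i)² = 225·10² + 276·2² = 23604.
Exponent = 2·60² / 23604 = 0.30503.
Bound = exp(−0.30503) = 0.73710.

0.7371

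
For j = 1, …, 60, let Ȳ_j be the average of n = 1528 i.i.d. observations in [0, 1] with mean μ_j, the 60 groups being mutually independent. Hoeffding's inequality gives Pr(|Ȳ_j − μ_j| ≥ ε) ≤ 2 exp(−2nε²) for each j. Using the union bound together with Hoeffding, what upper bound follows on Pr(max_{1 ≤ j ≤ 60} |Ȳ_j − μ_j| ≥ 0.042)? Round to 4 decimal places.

0.5470

Per-experiment Hoeffding bound: 2·exp(−2·1528·0.042²) = 2·exp(−5.39078) = 0.0091168.
Union bound over 60 events: 60·0.0091168 = 0.54701.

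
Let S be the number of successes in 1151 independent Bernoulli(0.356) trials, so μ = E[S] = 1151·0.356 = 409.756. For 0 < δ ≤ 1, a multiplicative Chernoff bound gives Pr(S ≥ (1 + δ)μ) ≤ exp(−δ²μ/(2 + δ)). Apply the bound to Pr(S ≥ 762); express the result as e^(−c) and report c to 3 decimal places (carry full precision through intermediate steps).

105.889

Write 762 = (1 + δ)μ, so δ = 762/409.756 − 1 = 0.8596433…
Then the exponent is δ²μ/(2 + δ) = (762 − μ)² / (μ·(2 + δ)) = 105.888799.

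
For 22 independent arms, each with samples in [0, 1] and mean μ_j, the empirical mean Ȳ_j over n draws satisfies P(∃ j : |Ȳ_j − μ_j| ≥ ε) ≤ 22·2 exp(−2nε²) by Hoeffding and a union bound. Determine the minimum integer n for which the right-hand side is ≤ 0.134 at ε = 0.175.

95

Need 2·22·exp(−2nε²) ≤ 0.134, i.e. exp(−2nε²) ≤ 0.134/44.
So 2nε² ≥ ln(44/0.134) = 5.794105.
Hence n ≥ 5.794105/(2·0.175²) = 94.598.
The smallest integer n is 95.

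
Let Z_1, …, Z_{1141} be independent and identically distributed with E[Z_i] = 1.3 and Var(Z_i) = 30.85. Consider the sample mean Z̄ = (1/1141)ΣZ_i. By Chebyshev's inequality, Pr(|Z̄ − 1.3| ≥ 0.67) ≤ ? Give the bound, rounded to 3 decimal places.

Var(Z̄) = Var(Z_i)/n = 30.85/1141 = 0.027038.
Chebyshev: Pr(|Z̄ − 1.3| ≥ 0.67) ≤ Var(Z̄)/(0.67)² = 30.85/(1141·0.67²) = 0.0602.

0.060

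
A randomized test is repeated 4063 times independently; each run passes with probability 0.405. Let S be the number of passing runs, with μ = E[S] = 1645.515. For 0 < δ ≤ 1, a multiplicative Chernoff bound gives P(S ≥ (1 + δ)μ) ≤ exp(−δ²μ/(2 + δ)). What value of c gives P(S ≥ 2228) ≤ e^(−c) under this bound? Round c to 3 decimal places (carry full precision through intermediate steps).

Write 2228 = (1 + δ)μ, so δ = 2228/1645.515 − 1 = 0.3539834…
Then the exponent is δ²μ/(2 + δ) = (2228 − μ)² / (μ·(2 + δ)) = 87.591961.

87.592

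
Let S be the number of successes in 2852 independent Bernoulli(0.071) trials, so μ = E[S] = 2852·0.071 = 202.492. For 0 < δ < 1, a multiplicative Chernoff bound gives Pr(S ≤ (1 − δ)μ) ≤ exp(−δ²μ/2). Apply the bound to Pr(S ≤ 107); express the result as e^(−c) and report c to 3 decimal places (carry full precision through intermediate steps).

22.516

Write 107 = (1 − δ)μ, so δ = 1 − 107/202.492 = 0.4715841…
Then the exponent is δ²μ/2 = (μ − 107)²/(2μ) = 22.516253.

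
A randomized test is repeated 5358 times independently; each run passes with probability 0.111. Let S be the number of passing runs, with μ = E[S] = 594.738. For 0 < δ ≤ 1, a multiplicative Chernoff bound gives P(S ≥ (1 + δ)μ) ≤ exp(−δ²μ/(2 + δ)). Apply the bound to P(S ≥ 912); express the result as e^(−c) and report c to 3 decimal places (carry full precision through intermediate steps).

Write 912 = (1 + δ)μ, so δ = 912/594.738 − 1 = 0.5334483…
Then the exponent is δ²μ/(2 + δ) = (912 − μ)² / (μ·(2 + δ)) = 66.803370.

66.803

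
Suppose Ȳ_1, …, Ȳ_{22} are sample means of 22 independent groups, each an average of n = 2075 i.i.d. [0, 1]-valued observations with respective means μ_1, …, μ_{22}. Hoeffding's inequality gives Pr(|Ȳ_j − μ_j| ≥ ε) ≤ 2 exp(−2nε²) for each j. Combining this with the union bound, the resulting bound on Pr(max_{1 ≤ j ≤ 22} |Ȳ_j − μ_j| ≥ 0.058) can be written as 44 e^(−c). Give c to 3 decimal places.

13.961

Union bound over the 22 events: Pr(max_{1 ≤ j ≤ 22} |Ȳ_j − μ_j| ≥ 0.058) ≤ 22·2·exp(−2nε²) = 44 exp(−2·2075·0.058²).
So c = 2·2075·0.058² = 13.9606.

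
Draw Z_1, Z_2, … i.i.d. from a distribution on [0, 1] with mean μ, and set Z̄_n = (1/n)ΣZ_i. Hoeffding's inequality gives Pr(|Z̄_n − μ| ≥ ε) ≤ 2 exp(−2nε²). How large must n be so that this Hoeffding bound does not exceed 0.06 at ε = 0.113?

Require 2·exp(−2nε²) ≤ 0.06, i.e. 2nε² ≥ ln(2/0.06) = 3.506558.
So n ≥ 3.506558 / (2·0.113²) = 137.307.
The smallest integer n is 138.

138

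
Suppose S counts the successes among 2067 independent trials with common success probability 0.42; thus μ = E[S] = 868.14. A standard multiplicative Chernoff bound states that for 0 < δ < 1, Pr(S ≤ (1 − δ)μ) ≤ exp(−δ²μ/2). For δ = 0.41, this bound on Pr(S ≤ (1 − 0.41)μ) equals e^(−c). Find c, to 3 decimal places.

72.967

c = δ²μ/2 = 0.41²·868.14/2 = 72.9672.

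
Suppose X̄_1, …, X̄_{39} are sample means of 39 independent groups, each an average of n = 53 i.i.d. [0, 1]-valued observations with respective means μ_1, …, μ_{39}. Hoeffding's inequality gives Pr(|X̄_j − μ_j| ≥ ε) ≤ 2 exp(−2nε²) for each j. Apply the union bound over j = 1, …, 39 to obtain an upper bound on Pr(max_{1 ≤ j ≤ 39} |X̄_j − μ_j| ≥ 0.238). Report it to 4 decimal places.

0.1925

Per-experiment Hoeffding bound: 2·exp(−2·53·0.238²) = 2·exp(−6.00426) = 0.0049364.
Union bound over 39 events: 39·0.0049364 = 0.19252.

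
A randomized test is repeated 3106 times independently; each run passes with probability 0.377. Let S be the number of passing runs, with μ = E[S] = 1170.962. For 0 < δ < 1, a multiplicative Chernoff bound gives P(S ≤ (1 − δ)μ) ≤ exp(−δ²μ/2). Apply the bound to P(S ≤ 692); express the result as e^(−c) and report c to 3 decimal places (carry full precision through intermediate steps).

97.956

Write 692 = (1 − δ)μ, so δ = 1 − 692/1170.962 = 0.4090329…
Then the exponent is δ²μ/2 = (μ − 692)²/(2μ) = 97.955611.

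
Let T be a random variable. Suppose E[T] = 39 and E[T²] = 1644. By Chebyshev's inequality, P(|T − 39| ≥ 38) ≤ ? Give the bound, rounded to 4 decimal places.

0.0852

Var(T) = E[T²] − (E[T])² = 1644 − 1521 = 123.
Chebyshev's inequality: P(|T − μ| ≥ t) ≤ Var(T)/t² = 123/1444 = 0.0852.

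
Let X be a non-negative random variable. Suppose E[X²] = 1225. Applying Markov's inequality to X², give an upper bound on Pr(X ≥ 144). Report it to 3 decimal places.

0.059

Since X ≥ 0, the event {X ≥ 144} is the same as {X² ≥ 20736}.
Markov's inequality applied to X² gives Pr(X² ≥ 20736) ≤ E[X²]/20736 = 1225/20736 = 0.0591.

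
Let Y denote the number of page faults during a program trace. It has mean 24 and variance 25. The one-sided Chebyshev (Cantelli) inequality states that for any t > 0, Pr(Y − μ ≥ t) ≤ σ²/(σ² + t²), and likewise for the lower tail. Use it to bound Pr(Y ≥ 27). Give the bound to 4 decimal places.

0.7353

Here σ² = 25 and t = 3, so σ² + t² = 34.
Cantelli's bound: 25/34 = 0.7353.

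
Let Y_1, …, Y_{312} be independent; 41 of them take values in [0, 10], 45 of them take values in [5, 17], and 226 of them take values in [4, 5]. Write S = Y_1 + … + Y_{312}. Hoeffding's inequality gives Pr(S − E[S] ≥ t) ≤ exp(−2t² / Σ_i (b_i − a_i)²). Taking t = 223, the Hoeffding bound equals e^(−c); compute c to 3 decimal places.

Σ(b_i − a_i)² = 41·10² + 45·12² + 226·1² = 10806.
c = 2t² / 10806 = 2·223² / 10806 = 9.2040.

9.204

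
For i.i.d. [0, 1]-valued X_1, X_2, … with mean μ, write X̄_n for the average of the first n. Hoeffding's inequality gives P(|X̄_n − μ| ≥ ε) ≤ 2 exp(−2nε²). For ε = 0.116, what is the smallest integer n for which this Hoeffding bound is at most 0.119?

Require 2·exp(−2nε²) ≤ 0.119, i.e. 2nε² ≥ ln(2/0.119) = 2.821779.
So n ≥ 2.821779 / (2·0.116²) = 104.852.
The smallest integer n is 105.

105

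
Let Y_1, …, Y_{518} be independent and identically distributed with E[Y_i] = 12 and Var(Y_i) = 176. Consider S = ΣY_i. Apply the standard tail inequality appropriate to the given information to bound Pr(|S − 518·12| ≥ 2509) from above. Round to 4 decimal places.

With mean and variance of each term known, Chebyshev's inequality bounds the deviation of the sum (or sample mean).
Var(S) = n·Var(Y_i) = 518·176 = 91168.
Chebyshev: Pr(|S − 518·12| ≥ 2509) ≤ Var(S)/2509² = 91168/6295081 = 0.0145.

0.0145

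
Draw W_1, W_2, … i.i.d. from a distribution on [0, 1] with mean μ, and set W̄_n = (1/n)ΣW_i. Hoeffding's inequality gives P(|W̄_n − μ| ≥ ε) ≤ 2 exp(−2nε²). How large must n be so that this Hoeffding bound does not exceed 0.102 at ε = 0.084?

211

Require 2·exp(−2nε²) ≤ 0.102, i.e. 2nε² ≥ ln(2/0.102) = 2.975930.
So n ≥ 2.975930 / (2·0.084²) = 210.879.
The smallest integer n is 211.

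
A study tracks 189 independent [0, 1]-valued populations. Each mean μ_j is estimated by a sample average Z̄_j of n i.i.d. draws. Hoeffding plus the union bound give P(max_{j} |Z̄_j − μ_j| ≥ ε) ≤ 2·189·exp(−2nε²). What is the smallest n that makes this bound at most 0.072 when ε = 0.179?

Need 2·189·exp(−2nε²) ≤ 0.072, i.e. exp(−2nε²) ≤ 0.072/378.
So 2nε² ≥ ln(378/0.072) = 8.565983.
Hence n ≥ 8.565983/(2·0.179²) = 133.672.
The smallest integer n is 134.

134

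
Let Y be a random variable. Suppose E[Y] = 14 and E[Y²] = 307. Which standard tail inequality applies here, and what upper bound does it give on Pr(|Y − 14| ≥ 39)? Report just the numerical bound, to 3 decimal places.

0.073

The first two moments determine the variance, so Chebyshev's inequality is the sharpest standard bound available.
Var(Y) = E[Y²] − (E[Y])² = 307 − 196 = 111.
Chebyshev's inequality: Pr(|Y − μ| ≥ t) ≤ Var(Y)/t² = 111/1521 = 0.0730.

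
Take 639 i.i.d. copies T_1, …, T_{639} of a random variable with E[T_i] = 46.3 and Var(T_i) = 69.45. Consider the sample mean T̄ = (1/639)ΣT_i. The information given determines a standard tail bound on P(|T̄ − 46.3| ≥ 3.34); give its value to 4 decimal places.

0.0097

With mean and variance of each term known, Chebyshev's inequality bounds the deviation of the sum (or sample mean).
Var(T̄) = Var(T_i)/n = 69.45/639 = 0.10869.
Chebyshev: P(|T̄ − 46.3| ≥ 3.34) ≤ Var(T̄)/(3.34)² = 69.45/(639·3.34²) = 0.0097.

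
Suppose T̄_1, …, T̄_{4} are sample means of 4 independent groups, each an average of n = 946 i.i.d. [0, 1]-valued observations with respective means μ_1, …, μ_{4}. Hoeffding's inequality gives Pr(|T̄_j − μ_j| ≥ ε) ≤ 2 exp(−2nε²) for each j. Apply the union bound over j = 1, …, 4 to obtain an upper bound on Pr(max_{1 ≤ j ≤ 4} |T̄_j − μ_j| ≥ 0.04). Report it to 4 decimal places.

Per-experiment Hoeffding bound: 2·exp(−2·946·0.04²) = 2·exp(−3.02720) = 0.096902.
Union bound over 4 events: 4·0.096902 = 0.38761.

0.3876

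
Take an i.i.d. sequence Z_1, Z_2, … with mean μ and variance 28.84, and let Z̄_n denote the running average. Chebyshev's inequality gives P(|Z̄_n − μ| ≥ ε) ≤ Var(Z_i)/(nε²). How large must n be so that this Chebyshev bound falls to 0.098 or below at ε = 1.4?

151

Require 28.84/(n·1.4²) ≤ 0.098, i.e. n ≥ 28.84/(0.098·1.4²) = 150.146.
The smallest integer n is 151.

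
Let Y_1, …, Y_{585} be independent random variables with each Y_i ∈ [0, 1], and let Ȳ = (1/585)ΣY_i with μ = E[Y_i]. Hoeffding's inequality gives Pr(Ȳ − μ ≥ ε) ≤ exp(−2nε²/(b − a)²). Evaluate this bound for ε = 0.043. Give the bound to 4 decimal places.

0.1149

Exponent: 2nε²/(b − a)² = 2·585·0.043² / 1² = 2.16333.
Bound = exp(−2.16333) = 0.11494.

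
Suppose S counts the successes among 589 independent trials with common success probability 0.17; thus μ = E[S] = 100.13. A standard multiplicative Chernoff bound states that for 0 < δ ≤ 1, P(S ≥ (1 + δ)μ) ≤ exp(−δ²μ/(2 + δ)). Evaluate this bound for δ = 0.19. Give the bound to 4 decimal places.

Exponent = δ²μ/(2 + δ) = 0.19²·100.13/2.19 = 1.6505.
Bound = exp(−1.6505) = 0.19195.

0.1919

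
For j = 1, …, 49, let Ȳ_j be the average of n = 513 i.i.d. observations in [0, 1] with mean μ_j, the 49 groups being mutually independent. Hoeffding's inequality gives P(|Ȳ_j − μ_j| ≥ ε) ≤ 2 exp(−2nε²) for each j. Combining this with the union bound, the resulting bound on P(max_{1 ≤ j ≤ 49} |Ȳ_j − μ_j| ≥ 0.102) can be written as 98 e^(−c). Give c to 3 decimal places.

Union bound over the 49 events: P(max_{1 ≤ j ≤ 49} |Ȳ_j − μ_j| ≥ 0.102) ≤ 49·2·exp(−2nε²) = 98 exp(−2·513·0.102²).
So c = 2·513·0.102² = 10.6745.

10.675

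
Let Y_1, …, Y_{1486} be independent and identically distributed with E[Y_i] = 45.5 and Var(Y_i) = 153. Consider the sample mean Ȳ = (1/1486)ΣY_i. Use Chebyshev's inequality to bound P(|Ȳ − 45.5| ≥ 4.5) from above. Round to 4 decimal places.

0.0051

Var(Ȳ) = Var(Y_i)/n = 153/1486 = 0.10296.
Chebyshev: P(|Ȳ − 45.5| ≥ 4.5) ≤ Var(Ȳ)/(4.5)² = 153/(1486·4.5²) = 0.0051.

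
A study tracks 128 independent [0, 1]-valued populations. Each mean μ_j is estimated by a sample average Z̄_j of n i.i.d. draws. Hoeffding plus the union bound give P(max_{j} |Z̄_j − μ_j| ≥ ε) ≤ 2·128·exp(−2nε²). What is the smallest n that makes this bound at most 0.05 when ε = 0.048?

Need 2·128·exp(−2nε²) ≤ 0.05, i.e. exp(−2nε²) ≤ 0.05/256.
So 2nε² ≥ ln(256/0.05) = 8.540910.
Hence n ≥ 8.540910/(2·0.048²) = 1853.496.
The smallest integer n is 1854.

1854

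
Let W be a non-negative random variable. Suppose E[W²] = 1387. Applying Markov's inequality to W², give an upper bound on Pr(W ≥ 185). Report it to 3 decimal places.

Since W ≥ 0, the event {W ≥ 185} is the same as {W² ≥ 34225}.
Markov's inequality applied to W² gives Pr(W² ≥ 34225) ≤ E[W²]/34225 = 1387/34225 = 0.0405.

0.041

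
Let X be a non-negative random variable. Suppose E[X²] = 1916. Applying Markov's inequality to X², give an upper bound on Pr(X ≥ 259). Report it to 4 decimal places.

Since X ≥ 0, the event {X ≥ 259} is the same as {X² ≥ 67081}.
Markov's inequality applied to X² gives Pr(X² ≥ 67081) ≤ E[X²]/67081 = 1916/67081 = 0.0286.

0.0286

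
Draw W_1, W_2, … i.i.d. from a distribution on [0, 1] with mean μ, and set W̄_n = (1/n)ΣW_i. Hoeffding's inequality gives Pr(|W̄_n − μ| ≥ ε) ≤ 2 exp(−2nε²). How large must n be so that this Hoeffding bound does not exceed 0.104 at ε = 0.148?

Require 2·exp(−2nε²) ≤ 0.104, i.e. 2nε² ≥ ln(2/0.104) = 2.956512.
So n ≥ 2.956512 / (2·0.148²) = 67.488.
The smallest integer n is 68.

68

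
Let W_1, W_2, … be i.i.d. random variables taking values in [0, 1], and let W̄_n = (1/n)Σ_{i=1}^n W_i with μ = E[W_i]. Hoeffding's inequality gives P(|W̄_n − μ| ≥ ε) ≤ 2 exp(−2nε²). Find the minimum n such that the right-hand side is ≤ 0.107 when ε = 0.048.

636

Require 2·exp(−2nε²) ≤ 0.107, i.e. 2nε² ≥ ln(2/0.107) = 2.928074.
So n ≥ 2.928074 / (2·0.048²) = 635.433.
The smallest integer n is 636.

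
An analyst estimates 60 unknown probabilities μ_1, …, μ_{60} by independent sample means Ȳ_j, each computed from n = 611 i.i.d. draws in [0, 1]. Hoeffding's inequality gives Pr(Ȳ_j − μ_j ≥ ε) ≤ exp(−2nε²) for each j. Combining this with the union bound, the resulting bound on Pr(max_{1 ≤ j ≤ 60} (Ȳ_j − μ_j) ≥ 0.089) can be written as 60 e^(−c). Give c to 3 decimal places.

Union bound over the 60 events: Pr(max_{1 ≤ j ≤ 60} (Ȳ_j − μ_j) ≥ 0.089) ≤ 60·exp(−2nε²) = 60 exp(−2·611·0.089²).
So c = 2·611·0.089² = 9.6795.

9.679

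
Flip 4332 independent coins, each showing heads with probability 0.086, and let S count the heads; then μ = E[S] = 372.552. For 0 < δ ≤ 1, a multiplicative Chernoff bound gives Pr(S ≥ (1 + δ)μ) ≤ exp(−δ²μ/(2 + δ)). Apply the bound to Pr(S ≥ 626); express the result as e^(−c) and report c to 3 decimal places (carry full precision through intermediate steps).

Write 626 = (1 + δ)μ, so δ = 626/372.552 − 1 = 0.6803023…
Then the exponent is δ²μ/(2 + δ) = (626 − μ)² / (μ·(2 + δ)) = 64.329037.

64.329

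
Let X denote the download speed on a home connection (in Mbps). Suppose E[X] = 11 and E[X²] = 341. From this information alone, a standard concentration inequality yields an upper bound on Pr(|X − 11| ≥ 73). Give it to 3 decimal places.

0.041

The first two moments determine the variance, so Chebyshev's inequality is the sharpest standard bound available.
Var(X) = E[X²] − (E[X])² = 341 − 121 = 220.
Chebyshev's inequality: Pr(|X − μ| ≥ t) ≤ Var(X)/t² = 220/5329 = 0.0413.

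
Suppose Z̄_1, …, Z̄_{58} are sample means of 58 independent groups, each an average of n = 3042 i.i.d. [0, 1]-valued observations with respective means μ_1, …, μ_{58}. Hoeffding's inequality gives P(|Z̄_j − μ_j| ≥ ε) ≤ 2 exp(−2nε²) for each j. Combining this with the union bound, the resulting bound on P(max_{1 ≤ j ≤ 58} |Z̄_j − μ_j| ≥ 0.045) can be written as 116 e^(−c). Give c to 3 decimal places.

12.320

Union bound over the 58 events: P(max_{1 ≤ j ≤ 58} |Z̄_j − μ_j| ≥ 0.045) ≤ 58·2·exp(−2nε²) = 116 exp(−2·3042·0.045²).
So c = 2·3042·0.045² = 12.3201.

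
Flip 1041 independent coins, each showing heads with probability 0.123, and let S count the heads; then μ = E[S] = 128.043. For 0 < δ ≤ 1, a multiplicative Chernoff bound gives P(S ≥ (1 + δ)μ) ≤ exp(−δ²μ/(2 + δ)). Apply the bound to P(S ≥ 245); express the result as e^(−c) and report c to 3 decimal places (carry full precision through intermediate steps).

36.669

Write 245 = (1 + δ)μ, so δ = 245/128.043 − 1 = 0.9134197…
Then the exponent is δ²μ/(2 + δ) = (245 − μ)² / (μ·(2 + δ)) = 36.668534.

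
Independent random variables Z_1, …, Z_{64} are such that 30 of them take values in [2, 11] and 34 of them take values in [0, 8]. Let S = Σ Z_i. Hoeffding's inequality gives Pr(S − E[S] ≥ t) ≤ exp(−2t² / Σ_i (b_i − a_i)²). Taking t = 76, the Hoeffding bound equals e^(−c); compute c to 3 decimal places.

2.508

Σ(b_i − a_i)² = 30·9² + 34·8² = 4606.
c = 2t² / 4606 = 2·76² / 4606 = 2.5080.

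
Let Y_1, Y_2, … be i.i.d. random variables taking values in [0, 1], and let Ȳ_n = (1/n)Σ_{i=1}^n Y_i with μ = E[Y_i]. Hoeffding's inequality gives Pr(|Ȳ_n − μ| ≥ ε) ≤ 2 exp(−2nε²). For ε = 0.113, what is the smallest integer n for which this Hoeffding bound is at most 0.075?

Require 2·exp(−2nε²) ≤ 0.075, i.e. 2nε² ≥ ln(2/0.075) = 3.283414.
So n ≥ 3.283414 / (2·0.113²) = 128.570.
The smallest integer n is 129.

129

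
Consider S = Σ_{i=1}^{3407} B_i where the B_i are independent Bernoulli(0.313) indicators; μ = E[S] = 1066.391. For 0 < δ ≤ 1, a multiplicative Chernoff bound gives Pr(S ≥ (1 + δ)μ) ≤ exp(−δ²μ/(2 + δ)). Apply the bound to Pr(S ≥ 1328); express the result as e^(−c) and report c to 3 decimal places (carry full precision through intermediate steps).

28.583

Write 1328 = (1 + δ)μ, so δ = 1328/1066.391 − 1 = 0.2453218…
Then the exponent is δ²μ/(2 + δ) = (1328 − μ)² / (μ·(2 + δ)) = 28.583163.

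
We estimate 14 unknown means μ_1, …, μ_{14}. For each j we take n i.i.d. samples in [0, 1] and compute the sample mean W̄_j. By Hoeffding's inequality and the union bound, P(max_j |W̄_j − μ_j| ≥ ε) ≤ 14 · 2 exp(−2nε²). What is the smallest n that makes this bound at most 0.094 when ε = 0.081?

435

Need 2·14·exp(−2nε²) ≤ 0.094, i.e. exp(−2nε²) ≤ 0.094/28.
So 2nε² ≥ ln(28/0.094) = 5.696665.
Hence n ≥ 5.696665/(2·0.081²) = 434.131.
The smallest integer n is 435.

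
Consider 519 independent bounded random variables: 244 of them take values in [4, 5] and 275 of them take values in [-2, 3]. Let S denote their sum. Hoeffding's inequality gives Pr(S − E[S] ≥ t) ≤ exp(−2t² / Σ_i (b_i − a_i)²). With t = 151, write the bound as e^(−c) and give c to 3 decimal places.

Σ(b_i − a_i)² = 244·1² + 275·5² = 7119.
c = 2t² / 7119 = 2·151² / 7119 = 6.4057.

6.406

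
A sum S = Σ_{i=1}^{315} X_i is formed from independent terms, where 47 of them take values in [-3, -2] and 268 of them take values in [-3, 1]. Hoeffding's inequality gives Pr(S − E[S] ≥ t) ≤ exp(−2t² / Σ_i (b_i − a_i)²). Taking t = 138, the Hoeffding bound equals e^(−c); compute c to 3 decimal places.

Σ(b_i − a_i)² = 47·1² + 268·4² = 4335.
c = 2t² / 4335 = 2·138² / 4335 = 8.7862.

8.786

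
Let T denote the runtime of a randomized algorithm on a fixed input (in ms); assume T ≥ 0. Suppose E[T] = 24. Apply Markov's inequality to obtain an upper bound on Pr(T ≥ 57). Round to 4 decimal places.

Markov's inequality: for a non-negative random variable, Pr(T ≥ a) ≤ E[T]/a.
Here E[T] = 24 and a = 57, so the bound is 24/57 = 0.4211.

0.4211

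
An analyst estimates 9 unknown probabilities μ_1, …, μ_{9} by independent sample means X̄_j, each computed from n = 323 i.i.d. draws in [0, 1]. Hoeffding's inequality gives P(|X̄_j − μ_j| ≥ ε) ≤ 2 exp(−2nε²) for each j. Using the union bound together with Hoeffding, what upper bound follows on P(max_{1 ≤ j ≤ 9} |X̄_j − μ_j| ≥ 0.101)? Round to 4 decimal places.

0.0247

Per-experiment Hoeffding bound: 2·exp(−2·323·0.101²) = 2·exp(−6.58985) = 0.0027485.
Union bound over 9 events: 9·0.0027485 = 0.02474.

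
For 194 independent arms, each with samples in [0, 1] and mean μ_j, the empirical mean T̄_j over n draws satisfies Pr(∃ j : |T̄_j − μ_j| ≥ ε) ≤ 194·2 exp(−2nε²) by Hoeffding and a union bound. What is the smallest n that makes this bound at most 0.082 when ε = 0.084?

600

Need 2·194·exp(−2nε²) ≤ 0.082, i.e. exp(−2nε²) ≤ 0.082/388.
So 2nε² ≥ ln(388/0.082) = 8.462041.
Hence n ≥ 8.462041/(2·0.084²) = 599.634.
The smallest integer n is 600.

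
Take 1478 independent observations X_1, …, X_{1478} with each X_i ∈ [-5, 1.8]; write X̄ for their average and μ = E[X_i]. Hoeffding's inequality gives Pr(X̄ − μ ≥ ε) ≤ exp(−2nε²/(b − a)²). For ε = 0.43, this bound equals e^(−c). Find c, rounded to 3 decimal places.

c = 2nε²/(b − a)² = 2·1478·0.43² / 6.8² = 11.8202.

11.820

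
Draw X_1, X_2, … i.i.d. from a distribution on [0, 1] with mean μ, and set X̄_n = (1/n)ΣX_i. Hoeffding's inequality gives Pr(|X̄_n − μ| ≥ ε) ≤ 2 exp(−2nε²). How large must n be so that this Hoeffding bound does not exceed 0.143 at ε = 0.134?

Require 2·exp(−2nε²) ≤ 0.143, i.e. 2nε² ≥ ln(2/0.143) = 2.638058.
So n ≥ 2.638058 / (2·0.134²) = 73.459.
The smallest integer n is 74.

74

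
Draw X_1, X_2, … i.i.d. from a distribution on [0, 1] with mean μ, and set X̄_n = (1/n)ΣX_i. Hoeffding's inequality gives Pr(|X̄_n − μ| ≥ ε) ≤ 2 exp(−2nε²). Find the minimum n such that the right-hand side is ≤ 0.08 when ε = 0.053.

Require 2·exp(−2nε²) ≤ 0.08, i.e. 2nε² ≥ ln(2/0.08) = 3.218876.
So n ≥ 3.218876 / (2·0.053²) = 572.958.
The smallest integer n is 573.

573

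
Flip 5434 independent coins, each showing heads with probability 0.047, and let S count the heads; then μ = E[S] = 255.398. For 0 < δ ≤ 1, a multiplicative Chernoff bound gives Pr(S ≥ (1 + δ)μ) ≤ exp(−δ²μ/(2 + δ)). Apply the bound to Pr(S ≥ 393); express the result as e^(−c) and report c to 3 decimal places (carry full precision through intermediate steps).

29.202

Write 393 = (1 + δ)μ, so δ = 393/255.398 − 1 = 0.5387748…
Then the exponent is δ²μ/(2 + δ) = (393 − μ)² / (μ·(2 + δ)) = 29.201679.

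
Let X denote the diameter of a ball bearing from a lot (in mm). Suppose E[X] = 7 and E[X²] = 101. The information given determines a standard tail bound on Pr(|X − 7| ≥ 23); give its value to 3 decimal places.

0.098

The first two moments determine the variance, so Chebyshev's inequality is the sharpest standard bound available.
Var(X) = E[X²] − (E[X])² = 101 − 49 = 52.
Chebyshev's inequality: Pr(|X − μ| ≥ t) ≤ Var(X)/t² = 52/529 = 0.0983.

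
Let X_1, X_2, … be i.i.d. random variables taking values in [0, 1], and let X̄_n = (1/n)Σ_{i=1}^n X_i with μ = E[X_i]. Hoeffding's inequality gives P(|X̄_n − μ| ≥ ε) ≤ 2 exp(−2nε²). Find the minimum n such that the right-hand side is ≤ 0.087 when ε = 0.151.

Require 2·exp(−2nε²) ≤ 0.087, i.e. 2nε² ≥ ln(2/0.087) = 3.134994.
So n ≥ 3.134994 / (2·0.151²) = 68.747.
The smallest integer n is 69.

69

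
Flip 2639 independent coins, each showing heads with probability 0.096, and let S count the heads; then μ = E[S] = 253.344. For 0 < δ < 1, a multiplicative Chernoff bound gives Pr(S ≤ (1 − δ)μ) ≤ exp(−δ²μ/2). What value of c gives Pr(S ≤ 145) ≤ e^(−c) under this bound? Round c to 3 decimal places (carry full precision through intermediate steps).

23.167

Write 145 = (1 − δ)μ, so δ = 1 − 145/253.344 = 0.4276557…
Then the exponent is δ²μ/2 = (μ − 145)²/(2μ) = 23.166963.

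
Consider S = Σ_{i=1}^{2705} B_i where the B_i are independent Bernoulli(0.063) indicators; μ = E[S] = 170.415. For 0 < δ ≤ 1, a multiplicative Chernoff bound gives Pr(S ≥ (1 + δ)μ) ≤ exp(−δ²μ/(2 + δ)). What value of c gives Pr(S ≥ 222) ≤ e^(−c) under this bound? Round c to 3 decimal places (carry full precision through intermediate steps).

6.781

Write 222 = (1 + δ)μ, so δ = 222/170.415 − 1 = 0.3027022…
Then the exponent is δ²μ/(2 + δ) = (222 − μ)² / (μ·(2 + δ)) = 6.781118.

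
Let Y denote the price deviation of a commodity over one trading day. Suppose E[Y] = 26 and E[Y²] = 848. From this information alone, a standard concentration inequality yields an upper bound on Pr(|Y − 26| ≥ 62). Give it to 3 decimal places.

0.045

The first two moments determine the variance, so Chebyshev's inequality is the sharpest standard bound available.
Var(Y) = E[Y²] − (E[Y])² = 848 − 676 = 172.
Chebyshev's inequality: Pr(|Y − μ| ≥ t) ≤ Var(Y)/t² = 172/3844 = 0.0447.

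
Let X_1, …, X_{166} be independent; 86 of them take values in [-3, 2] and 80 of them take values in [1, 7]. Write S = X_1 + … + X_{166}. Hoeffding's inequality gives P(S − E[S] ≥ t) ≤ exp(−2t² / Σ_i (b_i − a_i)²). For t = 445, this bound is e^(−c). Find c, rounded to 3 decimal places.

Σ(b_i − a_i)² = 86·5² + 80·6² = 5030.
c = 2t² / 5030 = 2·445² / 5030 = 78.7376.

78.738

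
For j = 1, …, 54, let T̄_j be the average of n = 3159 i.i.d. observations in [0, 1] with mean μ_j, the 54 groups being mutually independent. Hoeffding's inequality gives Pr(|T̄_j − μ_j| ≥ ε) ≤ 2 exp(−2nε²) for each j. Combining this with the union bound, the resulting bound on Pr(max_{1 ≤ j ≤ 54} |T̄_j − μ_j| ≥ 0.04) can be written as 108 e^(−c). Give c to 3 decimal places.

Union bound over the 54 events: Pr(max_{1 ≤ j ≤ 54} |T̄_j − μ_j| ≥ 0.04) ≤ 54·2·exp(−2nε²) = 108 exp(−2·3159·0.04²).
So c = 2·3159·0.04² = 10.1088.

10.109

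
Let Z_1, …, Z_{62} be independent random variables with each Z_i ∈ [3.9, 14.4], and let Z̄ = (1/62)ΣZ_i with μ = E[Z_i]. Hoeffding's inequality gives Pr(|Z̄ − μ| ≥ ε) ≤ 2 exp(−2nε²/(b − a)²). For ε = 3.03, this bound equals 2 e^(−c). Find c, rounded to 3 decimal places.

c = 2nε²/(b − a)² = 2·62·3.03² / 10.5² = 10.3259.

10.326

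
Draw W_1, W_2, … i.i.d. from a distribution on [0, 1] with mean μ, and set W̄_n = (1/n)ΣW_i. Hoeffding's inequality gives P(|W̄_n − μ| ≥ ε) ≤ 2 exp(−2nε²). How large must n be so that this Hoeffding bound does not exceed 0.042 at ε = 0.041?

Require 2·exp(−2nε²) ≤ 0.042, i.e. 2nε² ≥ ln(2/0.042) = 3.863233.
So n ≥ 3.863233 / (2·0.041²) = 1149.088.
The smallest integer n is 1150.

1150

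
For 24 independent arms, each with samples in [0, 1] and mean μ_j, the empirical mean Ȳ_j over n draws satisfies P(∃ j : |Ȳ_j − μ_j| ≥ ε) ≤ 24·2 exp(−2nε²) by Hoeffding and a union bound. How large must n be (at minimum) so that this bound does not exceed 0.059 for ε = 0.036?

2586

Need 2·24·exp(−2nε²) ≤ 0.059, i.e. exp(−2nε²) ≤ 0.059/48.
So 2nε² ≥ ln(48/0.059) = 6.701419.
Hence n ≥ 6.701419/(2·0.036²) = 2585.424.
The smallest integer n is 2586.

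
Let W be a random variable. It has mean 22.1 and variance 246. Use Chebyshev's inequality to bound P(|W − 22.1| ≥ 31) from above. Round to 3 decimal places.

Chebyshev: P(|W − μ| ≥ t) ≤ Var(W)/t².
Bound = 246 / 961 = 0.2560.

0.256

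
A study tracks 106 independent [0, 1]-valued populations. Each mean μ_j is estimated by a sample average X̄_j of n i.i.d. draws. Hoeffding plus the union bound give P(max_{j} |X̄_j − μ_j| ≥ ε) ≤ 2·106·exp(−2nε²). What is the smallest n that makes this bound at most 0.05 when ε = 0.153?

Need 2·106·exp(−2nε²) ≤ 0.05, i.e. exp(−2nε²) ≤ 0.05/212.
So 2nε² ≥ ln(212/0.05) = 8.352319.
Hence n ≥ 8.352319/(2·0.153²) = 178.400.
The smallest integer n is 179.

179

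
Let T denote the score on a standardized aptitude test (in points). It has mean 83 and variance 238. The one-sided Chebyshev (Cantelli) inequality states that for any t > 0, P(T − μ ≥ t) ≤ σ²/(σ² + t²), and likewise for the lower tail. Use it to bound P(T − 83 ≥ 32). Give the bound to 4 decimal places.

Here σ² = 238 and t = 32, so σ² + t² = 1262.
Cantelli's bound: 238/1262 = 0.1886.

0.1886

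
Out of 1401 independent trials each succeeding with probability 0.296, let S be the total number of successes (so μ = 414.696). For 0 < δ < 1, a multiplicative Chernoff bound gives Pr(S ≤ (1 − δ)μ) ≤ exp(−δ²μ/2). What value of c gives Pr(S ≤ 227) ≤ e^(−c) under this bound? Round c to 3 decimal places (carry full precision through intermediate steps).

42.477

Write 227 = (1 − δ)μ, so δ = 1 − 227/414.696 = 0.4526111…
Then the exponent is δ²μ/2 = (μ − 227)²/(2μ) = 42.476644.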